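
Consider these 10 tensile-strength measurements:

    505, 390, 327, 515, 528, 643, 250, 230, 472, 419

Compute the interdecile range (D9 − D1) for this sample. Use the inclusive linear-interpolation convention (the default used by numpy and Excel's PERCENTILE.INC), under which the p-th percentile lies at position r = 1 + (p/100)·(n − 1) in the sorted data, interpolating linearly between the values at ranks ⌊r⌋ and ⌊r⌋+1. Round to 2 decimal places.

291.50

Sorted: 230, 250, 327, 390, 419, 472, 505, 515, 528, 643.
n = 10.
P10: r = 1.9; ranks 1–2 are 230, 250; interpolating gives 248.
P90: r = 9.1; ranks 9–10 are 528, 643; interpolating gives 539.5.
Difference: 539.5 − 248 = 291.5.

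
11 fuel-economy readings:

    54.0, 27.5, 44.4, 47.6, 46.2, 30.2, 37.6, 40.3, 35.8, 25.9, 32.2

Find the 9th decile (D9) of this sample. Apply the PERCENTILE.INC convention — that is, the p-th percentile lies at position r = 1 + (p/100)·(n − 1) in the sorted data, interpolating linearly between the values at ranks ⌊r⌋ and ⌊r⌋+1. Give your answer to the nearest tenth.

47.6

Sorted: 25.9, 27.5, 30.2, 32.2, 35.8, 37.6, 40.3, 44.4, 46.2, 47.6, 54.0.
n = 11.
r = 1 + (90/100)·(11 − 1) = 1 + 9 = 10.
r is an integer, so P90 is the value at rank 10: 47.6.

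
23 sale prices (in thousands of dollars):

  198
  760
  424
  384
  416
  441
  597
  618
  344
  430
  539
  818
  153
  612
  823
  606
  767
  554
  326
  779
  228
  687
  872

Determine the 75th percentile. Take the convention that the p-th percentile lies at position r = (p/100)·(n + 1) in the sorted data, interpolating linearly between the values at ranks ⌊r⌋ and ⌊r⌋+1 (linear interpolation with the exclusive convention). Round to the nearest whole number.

760

Sorted: 153, 198, 228, 326, 344, 384, 416, 424, 430, 441, 539, 554, 597, 606, 612, 618, 687, 760, 767, 779, 818, 823, 872.
n = 23.
r = (75/100)·(23 + 1) = 18.
r is an integer, so P75 is the value at rank 18: 760.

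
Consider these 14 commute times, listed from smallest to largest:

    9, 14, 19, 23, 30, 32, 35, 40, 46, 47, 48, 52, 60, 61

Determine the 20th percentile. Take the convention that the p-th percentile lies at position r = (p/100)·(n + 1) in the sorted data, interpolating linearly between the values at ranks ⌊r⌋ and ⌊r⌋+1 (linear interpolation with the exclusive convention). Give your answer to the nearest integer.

19

n = 14.
r = (20/100)·(14 + 1) = 3.
r is an integer, so P20 is the value at rank 3: 19.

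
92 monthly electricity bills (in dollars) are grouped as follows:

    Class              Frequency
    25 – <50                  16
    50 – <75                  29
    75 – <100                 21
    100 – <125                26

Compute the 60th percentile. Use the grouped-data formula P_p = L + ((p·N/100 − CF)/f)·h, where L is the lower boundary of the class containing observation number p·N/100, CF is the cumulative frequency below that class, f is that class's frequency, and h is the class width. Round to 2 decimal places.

87.14

N = 92; target position k = 60/100 · 92 = 55.2.
Cumulative frequencies: 16, 45, 66, 92.
Observation 55.2 falls in the class 75 – <100.
L = 75, CF = 45, f = 21, h = 25.
P60 = 75 + ((55.2 − 45)/21)·25 = 75 + 12.1429 = 87.1429.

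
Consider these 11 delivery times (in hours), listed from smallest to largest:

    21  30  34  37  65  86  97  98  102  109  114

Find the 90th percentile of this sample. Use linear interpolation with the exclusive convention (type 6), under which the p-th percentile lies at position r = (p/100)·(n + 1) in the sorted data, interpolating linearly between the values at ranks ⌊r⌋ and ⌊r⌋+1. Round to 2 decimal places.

n = 11.
r = (90/100)·(11 + 1) = 10.8.
Rank 10 is 109 and rank 11 is 114.
Interpolate: 109 + 0.8·(114 − 109) = 109 + 0.8·5 = 113.

113.00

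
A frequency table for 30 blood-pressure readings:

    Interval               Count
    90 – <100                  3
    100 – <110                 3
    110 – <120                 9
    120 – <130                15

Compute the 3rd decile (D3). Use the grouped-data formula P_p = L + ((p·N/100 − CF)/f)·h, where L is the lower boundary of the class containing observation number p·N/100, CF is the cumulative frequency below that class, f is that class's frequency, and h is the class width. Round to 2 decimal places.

113.33

N = 30; target position k = 30/100 · 30 = 9.
Cumulative frequencies: 3, 6, 15, 30.
Observation 9 falls in the class 110 – <120.
L = 110, CF = 6, f = 9, h = 10.
P30 = 110 + ((9 − 6)/9)·10 = 110 + 3.33333 = 113.333.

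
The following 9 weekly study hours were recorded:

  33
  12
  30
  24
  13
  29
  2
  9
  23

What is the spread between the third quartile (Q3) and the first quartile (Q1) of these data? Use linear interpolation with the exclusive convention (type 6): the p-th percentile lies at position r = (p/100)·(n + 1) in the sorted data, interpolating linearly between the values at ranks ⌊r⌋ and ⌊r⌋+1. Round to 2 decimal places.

Sorted: 2, 9, 12, 13, 23, 24, 29, 30, 33.
n = 9.
P25: r = 2.5; ranks 2–3 are 9, 12; interpolating gives 10.5.
P75: r = 7.5; ranks 7–8 are 29, 30; interpolating gives 29.5.
Difference: 29.5 − 10.5 = 19.

19.00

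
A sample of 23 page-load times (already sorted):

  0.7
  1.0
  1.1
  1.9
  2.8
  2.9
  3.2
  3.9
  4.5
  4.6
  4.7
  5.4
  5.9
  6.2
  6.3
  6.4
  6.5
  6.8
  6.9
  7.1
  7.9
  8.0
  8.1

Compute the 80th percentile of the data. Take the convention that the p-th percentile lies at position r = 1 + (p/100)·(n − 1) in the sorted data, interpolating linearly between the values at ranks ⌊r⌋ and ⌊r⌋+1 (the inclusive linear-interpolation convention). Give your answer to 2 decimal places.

6.86

n = 23.
r = 1 + (80/100)·(23 − 1) = 1 + 17.6 = 18.6.
Rank 18 is 6.8 and rank 19 is 6.9.
Interpolate: 6.8 + 0.6·(6.9 − 6.8) = 6.8 + 0.6·0.1 = 6.86.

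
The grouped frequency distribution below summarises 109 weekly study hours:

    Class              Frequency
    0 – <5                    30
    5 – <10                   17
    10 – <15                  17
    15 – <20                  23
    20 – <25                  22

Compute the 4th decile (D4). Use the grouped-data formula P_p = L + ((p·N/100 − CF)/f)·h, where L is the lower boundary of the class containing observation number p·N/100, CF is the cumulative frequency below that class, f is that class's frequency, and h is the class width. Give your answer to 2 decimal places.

N = 109; target position k = 40/100 · 109 = 43.6.
Cumulative frequencies: 30, 47, 64, 87, 109.
Observation 43.6 falls in the class 5 – <10.
L = 5, CF = 30, f = 17, h = 5.
P40 = 5 + ((43.6 − 30)/17)·5 = 5 + 4 = 9.

9.00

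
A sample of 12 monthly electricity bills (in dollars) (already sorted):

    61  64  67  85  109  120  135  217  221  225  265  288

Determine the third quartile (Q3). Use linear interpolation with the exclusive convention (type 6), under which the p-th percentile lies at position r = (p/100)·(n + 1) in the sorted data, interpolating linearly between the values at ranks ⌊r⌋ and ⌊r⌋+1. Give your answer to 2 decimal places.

224.00

n = 12.
r = (75/100)·(12 + 1) = 9.75.
Rank 9 is 221 and rank 10 is 225.
Interpolate: 221 + 0.75·(225 − 221) = 221 + 0.75·4 = 224.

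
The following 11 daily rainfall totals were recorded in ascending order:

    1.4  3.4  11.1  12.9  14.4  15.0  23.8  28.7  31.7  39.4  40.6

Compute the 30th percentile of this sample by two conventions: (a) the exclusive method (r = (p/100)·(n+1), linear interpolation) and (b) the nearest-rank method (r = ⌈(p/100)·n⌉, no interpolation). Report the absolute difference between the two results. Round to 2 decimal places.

n = 11.
(a) r = 3.6; between ranks 3 (11.1) and 4 (12.9): 12.18.
(b) the nearest-rank method: rank 4 → 12.9.
|12.18 − 12.9| = 0.72.

0.72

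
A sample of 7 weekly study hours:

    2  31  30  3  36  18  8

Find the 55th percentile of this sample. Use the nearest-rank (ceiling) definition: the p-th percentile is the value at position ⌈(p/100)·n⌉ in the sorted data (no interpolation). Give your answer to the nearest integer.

Sorted: 2, 3, 8, 18, 30, 31, 36.
n = 7.
Position = ⌈55/100 · 7⌉ = ⌈3.85⌉ = 4.
The value at rank 4 is 18.

18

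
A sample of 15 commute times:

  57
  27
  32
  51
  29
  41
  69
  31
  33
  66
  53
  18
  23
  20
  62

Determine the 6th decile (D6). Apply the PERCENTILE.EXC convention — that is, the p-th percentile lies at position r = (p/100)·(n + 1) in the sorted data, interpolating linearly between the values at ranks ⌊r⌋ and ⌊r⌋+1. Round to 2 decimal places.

Sorted: 18, 20, 23, 27, 29, 31, 32, 33, 41, 51, 53, 57, 62, 66, 69.
n = 15.
r = (60/100)·(15 + 1) = 9.6.
Rank 9 is 41 and rank 10 is 51.
Interpolate: 41 + 0.6·(51 − 41) = 41 + 0.6·10 = 47.

47.00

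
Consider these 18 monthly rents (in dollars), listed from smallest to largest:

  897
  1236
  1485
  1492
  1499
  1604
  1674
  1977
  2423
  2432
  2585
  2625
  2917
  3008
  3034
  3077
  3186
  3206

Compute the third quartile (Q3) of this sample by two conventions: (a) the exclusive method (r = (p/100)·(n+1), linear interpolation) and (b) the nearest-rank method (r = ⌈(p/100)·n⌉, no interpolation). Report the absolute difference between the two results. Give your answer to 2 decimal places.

6.50

n = 18.
(a) r = 14.25; between ranks 14 (3008) and 15 (3034): 3014.5.
(b) the nearest-rank method: rank 14 → 3008.
|3014.5 − 3008| = 6.5.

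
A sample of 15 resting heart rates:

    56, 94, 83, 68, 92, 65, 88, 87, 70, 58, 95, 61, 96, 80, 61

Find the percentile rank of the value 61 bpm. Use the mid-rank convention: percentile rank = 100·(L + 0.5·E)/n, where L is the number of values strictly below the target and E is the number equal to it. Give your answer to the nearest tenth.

20.0

Sorted: 56, 58, 61, 61, 65, 68, 70, 80, 83, 87, 88, 92, 94, 95, 96.
Count below 61: L = 2; count equal: E = 2; n = 15.
Percentile rank = 100·(2 + 0.5·2)/15 = 100·3/15 = 20.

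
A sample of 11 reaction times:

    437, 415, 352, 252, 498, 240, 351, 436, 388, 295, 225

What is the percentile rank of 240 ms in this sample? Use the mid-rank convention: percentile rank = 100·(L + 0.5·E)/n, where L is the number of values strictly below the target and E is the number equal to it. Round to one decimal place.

Sorted: 225, 240, 252, 295, 351, 352, 388, 415, 436, 437, 498.
Count below 240: L = 1; count equal: E = 1; n = 11.
Percentile rank = 100·(1 + 0.5·1)/11 = 100·1.5/11 = 13.64.

13.6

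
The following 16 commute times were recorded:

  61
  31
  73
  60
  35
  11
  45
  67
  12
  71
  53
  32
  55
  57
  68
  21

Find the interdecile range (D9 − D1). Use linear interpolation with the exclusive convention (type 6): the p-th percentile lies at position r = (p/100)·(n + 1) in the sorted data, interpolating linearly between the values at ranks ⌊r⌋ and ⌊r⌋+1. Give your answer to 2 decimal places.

Sorted: 11, 12, 21, 31, 32, 35, 45, 53, 55, 57, 60, 61, 67, 68, 71, 73.
n = 16.
P10: r = 1.7; ranks 1–2 are 11, 12; interpolating gives 11.7.
P90: r = 15.3; ranks 15–16 are 71, 73; interpolating gives 71.6.
Difference: 71.6 − 11.7 = 59.9.

59.90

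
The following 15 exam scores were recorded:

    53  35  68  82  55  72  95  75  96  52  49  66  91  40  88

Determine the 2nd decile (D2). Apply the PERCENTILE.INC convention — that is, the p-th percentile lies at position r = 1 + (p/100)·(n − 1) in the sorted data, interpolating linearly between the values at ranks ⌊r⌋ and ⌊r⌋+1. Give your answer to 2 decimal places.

Sorted: 35, 40, 49, 52, 53, 55, 66, 68, 72, 75, 82, 88, 91, 95, 96.
n = 15.
r = 1 + (20/100)·(15 − 1) = 1 + 2.8 = 3.8.
Rank 3 is 49 and rank 4 is 52.
Interpolate: 49 + 0.8·(52 − 49) = 49 + 0.8·3 = 51.4.

51.40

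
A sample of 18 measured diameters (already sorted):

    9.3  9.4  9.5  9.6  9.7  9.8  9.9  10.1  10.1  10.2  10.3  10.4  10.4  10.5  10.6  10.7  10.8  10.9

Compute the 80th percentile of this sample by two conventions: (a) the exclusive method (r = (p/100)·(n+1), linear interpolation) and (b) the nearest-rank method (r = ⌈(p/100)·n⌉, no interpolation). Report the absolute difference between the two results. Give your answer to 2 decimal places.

n = 18.
(a) r = 15.2; between ranks 15 (10.6) and 16 (10.7): 10.62.
(b) the nearest-rank method: rank 15 → 10.6.
|10.62 − 10.6| = 0.02.

0.02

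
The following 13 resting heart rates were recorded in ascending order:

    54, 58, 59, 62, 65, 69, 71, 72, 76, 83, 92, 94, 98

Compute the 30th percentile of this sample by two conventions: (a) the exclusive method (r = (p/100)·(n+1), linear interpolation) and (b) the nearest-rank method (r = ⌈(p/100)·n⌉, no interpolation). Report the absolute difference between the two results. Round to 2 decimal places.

n = 13.
(a) r = 4.2; between ranks 4 (62) and 5 (65): 62.6.
(b) the nearest-rank method: rank 4 → 62.
|62.6 − 62| = 0.6.

0.60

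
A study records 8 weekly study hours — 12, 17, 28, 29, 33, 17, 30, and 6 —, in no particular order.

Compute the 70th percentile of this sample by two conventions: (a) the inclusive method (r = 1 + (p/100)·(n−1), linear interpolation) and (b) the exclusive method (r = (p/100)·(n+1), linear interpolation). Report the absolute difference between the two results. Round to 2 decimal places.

0.40

Sorted: 6, 12, 17, 17, 28, 29, 30, 33.
n = 8.
(a) r = 5.9; between ranks 5 (28) and 6 (29): 28.9.
(b) r = 6.3; between ranks 6 (29) and 7 (30): 29.3.
|28.9 − 29.3| = 0.4.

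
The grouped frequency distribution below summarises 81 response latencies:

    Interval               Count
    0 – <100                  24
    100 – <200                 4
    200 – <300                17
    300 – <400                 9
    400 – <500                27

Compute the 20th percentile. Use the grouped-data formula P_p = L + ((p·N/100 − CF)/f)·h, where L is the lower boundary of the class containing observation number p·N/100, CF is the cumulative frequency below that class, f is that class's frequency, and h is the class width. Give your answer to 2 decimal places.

67.50

N = 81; target position k = 20/100 · 81 = 16.2.
Cumulative frequencies: 24, 28, 45, 54, 81.
Observation 16.2 falls in the class 0 – <100.
L = 0, CF = 0, f = 24, h = 100.
P20 = 0 + ((16.2 − 0)/24)·100 = 0 + 67.5 = 67.5.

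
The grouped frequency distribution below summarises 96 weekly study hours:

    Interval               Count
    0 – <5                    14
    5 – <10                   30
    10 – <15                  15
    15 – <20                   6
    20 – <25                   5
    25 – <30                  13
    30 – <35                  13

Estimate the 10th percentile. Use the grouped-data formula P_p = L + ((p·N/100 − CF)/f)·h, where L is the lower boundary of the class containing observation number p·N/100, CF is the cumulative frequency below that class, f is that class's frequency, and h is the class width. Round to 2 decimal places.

3.43

N = 96; target position k = 10/100 · 96 = 9.6.
Cumulative frequencies: 14, 44, 59, 65, 70, 83, 96.
Observation 9.6 falls in the class 0 – <5.
L = 0, CF = 0, f = 14, h = 5.
P10 = 0 + ((9.6 − 0)/14)·5 = 0 + 3.42857 = 3.42857.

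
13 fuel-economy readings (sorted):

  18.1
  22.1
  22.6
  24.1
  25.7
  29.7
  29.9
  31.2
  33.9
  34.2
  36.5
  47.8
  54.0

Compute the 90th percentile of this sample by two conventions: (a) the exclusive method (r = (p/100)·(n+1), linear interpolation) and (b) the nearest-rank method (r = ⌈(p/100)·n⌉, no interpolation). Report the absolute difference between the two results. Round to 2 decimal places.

3.72

n = 13.
(a) r = 12.6; between ranks 12 (47.8) and 13 (54.0): 51.52.
(b) the nearest-rank method: rank 12 → 47.8.
|51.52 − 47.8| = 3.72.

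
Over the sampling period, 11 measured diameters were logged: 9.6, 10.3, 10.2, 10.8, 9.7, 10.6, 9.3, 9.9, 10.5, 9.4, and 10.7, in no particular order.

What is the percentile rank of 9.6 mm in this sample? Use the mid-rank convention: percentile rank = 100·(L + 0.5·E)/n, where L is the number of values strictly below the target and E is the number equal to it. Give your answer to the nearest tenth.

22.7

Sorted: 9.3, 9.4, 9.6, 9.7, 9.9, 10.2, 10.3, 10.5, 10.6, 10.7, 10.8.
Count below 9.6: L = 2; count equal: E = 1; n = 11.
Percentile rank = 100·(2 + 0.5·1)/11 = 100·2.5/11 = 22.73.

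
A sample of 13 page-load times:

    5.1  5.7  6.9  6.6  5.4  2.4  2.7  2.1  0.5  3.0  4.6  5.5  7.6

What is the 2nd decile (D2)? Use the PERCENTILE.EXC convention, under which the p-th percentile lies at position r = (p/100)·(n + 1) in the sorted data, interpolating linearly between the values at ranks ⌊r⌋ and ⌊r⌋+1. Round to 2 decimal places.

Sorted: 0.5, 2.1, 2.4, 2.7, 3.0, 4.6, 5.1, 5.4, 5.5, 5.7, 6.6, 6.9, 7.6.
n = 13.
r = (20/100)·(13 + 1) = 2.8.
Rank 2 is 2.1 and rank 3 is 2.4.
Interpolate: 2.1 + 0.8·(2.4 − 2.1) = 2.1 + 0.8·0.3 = 2.34.

2.34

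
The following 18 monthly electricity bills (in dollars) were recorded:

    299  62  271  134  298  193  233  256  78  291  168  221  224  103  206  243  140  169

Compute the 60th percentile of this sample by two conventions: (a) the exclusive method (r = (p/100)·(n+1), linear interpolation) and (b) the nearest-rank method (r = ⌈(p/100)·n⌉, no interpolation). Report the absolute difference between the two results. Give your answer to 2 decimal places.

3.60

Sorted: 62, 78, 103, 134, 140, 168, 169, 193, 206, 221, 224, 233, 243, 256, 271, 291, 298, 299.
n = 18.
(a) r = 11.4; between ranks 11 (224) and 12 (233): 227.6.
(b) the nearest-rank method: rank 11 → 224.
|227.6 − 224| = 3.6.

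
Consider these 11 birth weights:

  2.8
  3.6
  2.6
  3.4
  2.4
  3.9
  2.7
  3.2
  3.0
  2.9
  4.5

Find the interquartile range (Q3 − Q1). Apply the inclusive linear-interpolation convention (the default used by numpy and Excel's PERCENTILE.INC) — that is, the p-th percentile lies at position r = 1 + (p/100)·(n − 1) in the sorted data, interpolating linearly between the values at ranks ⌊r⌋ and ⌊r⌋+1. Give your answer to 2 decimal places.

0.75

Sorted: 2.4, 2.6, 2.7, 2.8, 2.9, 3.0, 3.2, 3.4, 3.6, 3.9, 4.5.
n = 11.
P25: r = 3.5; ranks 3–4 are 2.7, 2.8; interpolating gives 2.75.
P75: r = 8.5; ranks 8–9 are 3.4, 3.6; interpolating gives 3.5.
Difference: 3.5 − 2.75 = 0.75.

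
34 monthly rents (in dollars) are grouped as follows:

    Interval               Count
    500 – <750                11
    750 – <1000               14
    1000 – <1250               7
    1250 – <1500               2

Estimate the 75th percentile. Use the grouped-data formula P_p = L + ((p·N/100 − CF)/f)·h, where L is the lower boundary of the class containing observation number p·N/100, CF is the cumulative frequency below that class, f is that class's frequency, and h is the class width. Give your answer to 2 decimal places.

N = 34; target position k = 75/100 · 34 = 25.5.
Cumulative frequencies: 11, 25, 32, 34.
Observation 25.5 falls in the class 1000 – <1250.
L = 1000, CF = 25, f = 7, h = 250.
P75 = 1000 + ((25.5 − 25)/7)·250 = 1000 + 17.8571 = 1017.86.

1017.86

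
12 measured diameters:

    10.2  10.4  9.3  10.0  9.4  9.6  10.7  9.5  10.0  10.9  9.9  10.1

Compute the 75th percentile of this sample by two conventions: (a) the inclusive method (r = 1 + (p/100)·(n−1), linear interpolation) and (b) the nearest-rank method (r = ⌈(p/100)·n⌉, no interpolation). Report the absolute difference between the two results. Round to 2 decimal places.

Sorted: 9.3, 9.4, 9.5, 9.6, 9.9, 10.0, 10.0, 10.1, 10.2, 10.4, 10.7, 10.9.
n = 12.
(a) r = 9.25; between ranks 9 (10.2) and 10 (10.4): 10.25.
(b) the nearest-rank method: rank 9 → 10.2.
|10.25 − 10.2| = 0.05.

0.05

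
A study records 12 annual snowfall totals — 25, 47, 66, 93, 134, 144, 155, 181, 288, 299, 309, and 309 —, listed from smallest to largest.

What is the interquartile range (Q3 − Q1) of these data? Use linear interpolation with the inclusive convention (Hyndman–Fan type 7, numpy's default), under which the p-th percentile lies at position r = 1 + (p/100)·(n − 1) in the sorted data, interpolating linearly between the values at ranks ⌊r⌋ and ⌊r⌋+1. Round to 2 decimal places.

n = 12.
P25: r = 3.75; ranks 3–4 are 66, 93; interpolating gives 86.25.
P75: r = 9.25; ranks 9–10 are 288, 299; interpolating gives 290.75.
Difference: 290.75 − 86.25 = 204.5.

204.50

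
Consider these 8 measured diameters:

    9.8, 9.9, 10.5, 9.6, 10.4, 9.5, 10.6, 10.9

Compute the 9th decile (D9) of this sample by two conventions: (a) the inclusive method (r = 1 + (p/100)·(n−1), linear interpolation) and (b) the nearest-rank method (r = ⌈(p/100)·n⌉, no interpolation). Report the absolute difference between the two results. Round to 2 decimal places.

Sorted: 9.5, 9.6, 9.8, 9.9, 10.4, 10.5, 10.6, 10.9.
n = 8.
(a) r = 7.3; between ranks 7 (10.6) and 8 (10.9): 10.69.
(b) the nearest-rank method: rank 8 → 10.9.
|10.69 − 10.9| = 0.21.

0.21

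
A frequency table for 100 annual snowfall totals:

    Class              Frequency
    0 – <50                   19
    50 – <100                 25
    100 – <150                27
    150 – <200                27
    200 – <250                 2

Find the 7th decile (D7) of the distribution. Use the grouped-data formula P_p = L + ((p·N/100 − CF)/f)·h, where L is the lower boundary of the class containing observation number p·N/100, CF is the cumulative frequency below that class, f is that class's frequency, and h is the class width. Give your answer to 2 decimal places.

N = 100; target position k = 70/100 · 100 = 70.
Cumulative frequencies: 19, 44, 71, 98, 100.
Observation 70 falls in the class 100 – <150.
L = 100, CF = 44, f = 27, h = 50.
P70 = 100 + ((70 − 44)/27)·50 = 100 + 48.1481 = 148.148.

148.15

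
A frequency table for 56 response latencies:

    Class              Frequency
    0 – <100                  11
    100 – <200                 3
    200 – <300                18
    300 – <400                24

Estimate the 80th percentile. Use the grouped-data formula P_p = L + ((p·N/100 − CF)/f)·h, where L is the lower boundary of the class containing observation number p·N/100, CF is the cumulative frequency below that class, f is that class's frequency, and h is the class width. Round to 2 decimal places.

N = 56; target position k = 80/100 · 56 = 44.8.
Cumulative frequencies: 11, 14, 32, 56.
Observation 44.8 falls in the class 300 – <400.
L = 300, CF = 32, f = 24, h = 100.
P80 = 300 + ((44.8 − 32)/24)·100 = 300 + 53.3333 = 353.333.

353.33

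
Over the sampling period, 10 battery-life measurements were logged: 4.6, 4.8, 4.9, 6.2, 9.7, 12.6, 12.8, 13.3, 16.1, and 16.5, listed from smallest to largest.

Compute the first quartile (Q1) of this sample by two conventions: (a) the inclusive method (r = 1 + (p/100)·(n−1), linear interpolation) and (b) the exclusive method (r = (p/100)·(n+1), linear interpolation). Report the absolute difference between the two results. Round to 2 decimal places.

0.35

n = 10.
(a) r = 3.25; between ranks 3 (4.9) and 4 (6.2): 5.225.
(b) r = 2.75; between ranks 2 (4.8) and 3 (4.9): 4.875.
|5.225 − 4.875| = 0.35.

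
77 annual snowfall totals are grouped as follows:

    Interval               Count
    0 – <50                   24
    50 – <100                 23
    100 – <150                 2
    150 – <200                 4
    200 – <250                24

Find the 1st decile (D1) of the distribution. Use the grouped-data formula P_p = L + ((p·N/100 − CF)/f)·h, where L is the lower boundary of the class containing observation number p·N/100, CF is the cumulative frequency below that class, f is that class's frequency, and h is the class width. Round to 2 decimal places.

N = 77; target position k = 10/100 · 77 = 7.7.
Cumulative frequencies: 24, 47, 49, 53, 77.
Observation 7.7 falls in the class 0 – <50.
L = 0, CF = 0, f = 24, h = 50.
P10 = 0 + ((7.7 − 0)/24)·50 = 0 + 16.0417 = 16.0417.

16.04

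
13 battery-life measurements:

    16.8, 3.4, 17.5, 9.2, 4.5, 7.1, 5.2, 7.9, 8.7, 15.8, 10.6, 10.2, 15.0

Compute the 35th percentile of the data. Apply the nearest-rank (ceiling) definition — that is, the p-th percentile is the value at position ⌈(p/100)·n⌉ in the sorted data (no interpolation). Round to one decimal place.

Sorted: 3.4, 4.5, 5.2, 7.1, 7.9, 8.7, 9.2, 10.2, 10.6, 15.0, 15.8, 16.8, 17.5.
n = 13.
Position = ⌈35/100 · 13⌉ = ⌈4.55⌉ = 5.
The value at rank 5 is 7.9.

7.9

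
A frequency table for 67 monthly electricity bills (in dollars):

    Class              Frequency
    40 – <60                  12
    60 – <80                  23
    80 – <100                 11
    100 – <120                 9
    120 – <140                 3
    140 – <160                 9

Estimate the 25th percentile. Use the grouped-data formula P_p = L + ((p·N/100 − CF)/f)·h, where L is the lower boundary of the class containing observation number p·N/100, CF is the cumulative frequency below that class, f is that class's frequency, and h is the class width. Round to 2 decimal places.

64.13

N = 67; target position k = 25/100 · 67 = 16.75.
Cumulative frequencies: 12, 35, 46, 55, 58, 67.
Observation 16.75 falls in the class 60 – <80.
L = 60, CF = 12, f = 23, h = 20.
P25 = 60 + ((16.75 − 12)/23)·20 = 60 + 4.13043 = 64.1304.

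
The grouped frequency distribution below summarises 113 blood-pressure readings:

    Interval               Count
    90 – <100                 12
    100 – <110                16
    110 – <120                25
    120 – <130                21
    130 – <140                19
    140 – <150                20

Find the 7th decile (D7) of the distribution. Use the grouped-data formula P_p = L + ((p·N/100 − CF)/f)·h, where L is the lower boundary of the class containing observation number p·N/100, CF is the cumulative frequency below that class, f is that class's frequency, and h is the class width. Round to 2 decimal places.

N = 113; target position k = 70/100 · 113 = 79.1.
Cumulative frequencies: 12, 28, 53, 74, 93, 113.
Observation 79.1 falls in the class 130 – <140.
L = 130, CF = 74, f = 19, h = 10.
P70 = 130 + ((79.1 − 74)/19)·10 = 130 + 2.68421 = 132.684.

132.68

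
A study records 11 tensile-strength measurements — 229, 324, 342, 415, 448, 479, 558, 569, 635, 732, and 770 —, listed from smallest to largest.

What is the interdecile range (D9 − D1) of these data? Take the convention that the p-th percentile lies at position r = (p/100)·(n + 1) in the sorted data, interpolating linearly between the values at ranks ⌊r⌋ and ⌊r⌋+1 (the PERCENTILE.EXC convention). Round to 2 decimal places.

n = 11.
P10: r = 1.2; ranks 1–2 are 229, 324; interpolating gives 248.
P90: r = 10.8; ranks 10–11 are 732, 770; interpolating gives 762.4.
Difference: 762.4 − 248 = 514.4.

514.40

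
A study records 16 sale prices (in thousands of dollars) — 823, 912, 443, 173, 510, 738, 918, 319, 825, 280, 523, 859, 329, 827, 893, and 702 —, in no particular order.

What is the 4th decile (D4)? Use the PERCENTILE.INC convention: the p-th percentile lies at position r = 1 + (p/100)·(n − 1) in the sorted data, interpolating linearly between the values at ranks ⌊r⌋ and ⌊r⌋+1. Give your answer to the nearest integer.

523

Sorted: 173, 280, 319, 329, 443, 510, 523, 702, 738, 823, 825, 827, 859, 893, 912, 918.
n = 16.
r = 1 + (40/100)·(16 − 1) = 1 + 6 = 7.
r is an integer, so P40 is the value at rank 7: 523.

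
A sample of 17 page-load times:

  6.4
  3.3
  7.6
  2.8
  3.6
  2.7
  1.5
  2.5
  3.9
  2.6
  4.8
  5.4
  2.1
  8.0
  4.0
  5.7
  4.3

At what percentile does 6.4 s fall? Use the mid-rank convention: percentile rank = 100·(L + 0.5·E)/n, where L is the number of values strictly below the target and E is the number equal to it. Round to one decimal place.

Sorted: 1.5, 2.1, 2.5, 2.6, 2.7, 2.8, 3.3, 3.6, 3.9, 4.0, 4.3, 4.8, 5.4, 5.7, 6.4, 7.6, 8.0.
Count below 6.4: L = 14; count equal: E = 1; n = 17.
Percentile rank = 100·(14 + 0.5·1)/17 = 100·14.5/17 = 85.29.

85.3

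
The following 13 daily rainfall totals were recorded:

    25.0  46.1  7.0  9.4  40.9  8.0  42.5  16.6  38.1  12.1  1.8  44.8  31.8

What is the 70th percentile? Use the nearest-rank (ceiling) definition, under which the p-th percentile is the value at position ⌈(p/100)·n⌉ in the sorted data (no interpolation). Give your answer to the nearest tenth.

Sorted: 1.8, 7.0, 8.0, 9.4, 12.1, 16.6, 25.0, 31.8, 38.1, 40.9, 42.5, 44.8, 46.1.
n = 13.
Position = ⌈70/100 · 13⌉ = ⌈9.1⌉ = 10.
The value at rank 10 is 40.9.

40.9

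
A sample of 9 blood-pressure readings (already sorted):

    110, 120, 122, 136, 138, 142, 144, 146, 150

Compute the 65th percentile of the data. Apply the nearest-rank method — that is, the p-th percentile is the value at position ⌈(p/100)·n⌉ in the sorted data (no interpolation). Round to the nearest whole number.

n = 9.
Position = ⌈65/100 · 9⌉ = ⌈5.85⌉ = 6.
The value at rank 6 is 142.

142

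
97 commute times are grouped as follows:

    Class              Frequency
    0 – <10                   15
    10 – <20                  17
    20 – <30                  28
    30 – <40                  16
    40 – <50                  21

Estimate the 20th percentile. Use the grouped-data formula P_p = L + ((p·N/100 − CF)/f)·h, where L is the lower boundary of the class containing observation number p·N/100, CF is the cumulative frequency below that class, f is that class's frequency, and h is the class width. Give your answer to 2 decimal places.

12.59

N = 97; target position k = 20/100 · 97 = 19.4.
Cumulative frequencies: 15, 32, 60, 76, 97.
Observation 19.4 falls in the class 10 – <20.
L = 10, CF = 15, f = 17, h = 10.
P20 = 10 + ((19.4 − 15)/17)·10 = 10 + 2.58824 = 12.5882.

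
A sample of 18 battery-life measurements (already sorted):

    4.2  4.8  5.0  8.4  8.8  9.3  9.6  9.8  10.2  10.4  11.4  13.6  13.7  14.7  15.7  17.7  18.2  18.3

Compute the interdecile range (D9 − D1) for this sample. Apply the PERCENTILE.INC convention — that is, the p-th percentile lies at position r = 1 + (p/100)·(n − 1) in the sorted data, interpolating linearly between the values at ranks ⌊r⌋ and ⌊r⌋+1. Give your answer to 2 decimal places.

n = 18.
P10: r = 2.7; ranks 2–3 are 4.8, 5.0; interpolating gives 4.94.
P90: r = 16.3; ranks 16–17 are 17.7, 18.2; interpolating gives 17.85.
Difference: 17.85 − 4.94 = 12.91.

12.91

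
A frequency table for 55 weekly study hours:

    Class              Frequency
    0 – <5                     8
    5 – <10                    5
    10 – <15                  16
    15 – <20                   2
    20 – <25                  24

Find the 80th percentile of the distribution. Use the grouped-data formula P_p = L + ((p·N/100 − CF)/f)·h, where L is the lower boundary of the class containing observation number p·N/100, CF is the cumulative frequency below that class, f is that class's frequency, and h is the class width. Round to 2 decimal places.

22.71

N = 55; target position k = 80/100 · 55 = 44.
Cumulative frequencies: 8, 13, 29, 31, 55.
Observation 44 falls in the class 20 – <25.
L = 20, CF = 31, f = 24, h = 5.
P80 = 20 + ((44 − 31)/24)·5 = 20 + 2.70833 = 22.7083.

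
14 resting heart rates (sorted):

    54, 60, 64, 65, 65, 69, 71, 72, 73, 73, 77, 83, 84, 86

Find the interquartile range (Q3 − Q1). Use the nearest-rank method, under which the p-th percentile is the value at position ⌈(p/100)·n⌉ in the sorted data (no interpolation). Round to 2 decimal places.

12.00

n = 14.
P25: rank ⌈25/100·14⌉ = 4 → 65.
P75: rank ⌈75/100·14⌉ = 11 → 77.
Difference: 77 − 65 = 12.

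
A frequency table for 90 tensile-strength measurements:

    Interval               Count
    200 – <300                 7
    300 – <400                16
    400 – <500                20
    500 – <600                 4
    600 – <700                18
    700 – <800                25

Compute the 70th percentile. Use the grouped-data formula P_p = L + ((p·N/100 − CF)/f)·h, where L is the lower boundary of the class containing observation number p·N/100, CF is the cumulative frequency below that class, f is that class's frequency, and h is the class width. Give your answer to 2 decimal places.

N = 90; target position k = 70/100 · 90 = 63.
Cumulative frequencies: 7, 23, 43, 47, 65, 90.
Observation 63 falls in the class 600 – <700.
L = 600, CF = 47, f = 18, h = 100.
P70 = 600 + ((63 − 47)/18)·100 = 600 + 88.8889 = 688.889.

688.89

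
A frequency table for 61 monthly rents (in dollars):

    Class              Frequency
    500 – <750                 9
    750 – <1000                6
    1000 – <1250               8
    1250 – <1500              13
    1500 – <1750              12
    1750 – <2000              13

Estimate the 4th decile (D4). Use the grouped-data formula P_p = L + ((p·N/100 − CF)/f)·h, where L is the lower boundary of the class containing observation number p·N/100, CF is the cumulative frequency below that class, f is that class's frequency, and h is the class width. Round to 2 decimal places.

N = 61; target position k = 40/100 · 61 = 24.4.
Cumulative frequencies: 9, 15, 23, 36, 48, 61.
Observation 24.4 falls in the class 1250 – <1500.
L = 1250, CF = 23, f = 13, h = 250.
P40 = 1250 + ((24.4 − 23)/13)·250 = 1250 + 26.9231 = 1276.92.

1276.92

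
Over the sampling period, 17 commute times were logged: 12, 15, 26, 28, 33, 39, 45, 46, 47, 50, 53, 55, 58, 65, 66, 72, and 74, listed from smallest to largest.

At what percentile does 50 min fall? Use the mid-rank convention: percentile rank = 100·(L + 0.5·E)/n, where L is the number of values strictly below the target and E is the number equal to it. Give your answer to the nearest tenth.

Count below 50: L = 9; count equal: E = 1; n = 17.
Percentile rank = 100·(9 + 0.5·1)/17 = 100·9.5/17 = 55.88.

55.9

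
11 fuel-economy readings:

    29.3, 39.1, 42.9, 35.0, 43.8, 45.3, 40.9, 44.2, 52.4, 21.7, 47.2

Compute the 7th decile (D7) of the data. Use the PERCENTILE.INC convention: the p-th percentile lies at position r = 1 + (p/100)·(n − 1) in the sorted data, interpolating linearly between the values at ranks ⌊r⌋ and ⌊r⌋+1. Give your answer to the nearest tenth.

Sorted: 21.7, 29.3, 35.0, 39.1, 40.9, 42.9, 43.8, 44.2, 45.3, 47.2, 52.4.
n = 11.
r = 1 + (70/100)·(11 − 1) = 1 + 7 = 8.
r is an integer, so P70 is the value at rank 8: 44.2.

44.2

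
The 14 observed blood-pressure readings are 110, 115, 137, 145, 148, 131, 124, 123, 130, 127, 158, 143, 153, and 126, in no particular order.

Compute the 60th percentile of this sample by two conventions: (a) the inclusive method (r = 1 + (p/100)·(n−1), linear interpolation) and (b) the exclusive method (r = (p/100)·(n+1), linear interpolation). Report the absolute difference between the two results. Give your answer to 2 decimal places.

Sorted: 110, 115, 123, 124, 126, 127, 130, 131, 137, 143, 145, 148, 153, 158.
n = 14.
(a) r = 8.8; between ranks 8 (131) and 9 (137): 135.8.
(b) r = 9 → value at rank 9 = 137.
|135.8 − 137| = 1.2.

1.20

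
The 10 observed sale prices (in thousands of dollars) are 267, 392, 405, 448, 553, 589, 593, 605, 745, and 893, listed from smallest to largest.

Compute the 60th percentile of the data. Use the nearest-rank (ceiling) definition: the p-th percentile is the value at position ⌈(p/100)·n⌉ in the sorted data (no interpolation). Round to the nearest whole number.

n = 10.
Position = ⌈60/100 · 10⌉ = ⌈6⌉ = 6.
The value at rank 6 is 589.

589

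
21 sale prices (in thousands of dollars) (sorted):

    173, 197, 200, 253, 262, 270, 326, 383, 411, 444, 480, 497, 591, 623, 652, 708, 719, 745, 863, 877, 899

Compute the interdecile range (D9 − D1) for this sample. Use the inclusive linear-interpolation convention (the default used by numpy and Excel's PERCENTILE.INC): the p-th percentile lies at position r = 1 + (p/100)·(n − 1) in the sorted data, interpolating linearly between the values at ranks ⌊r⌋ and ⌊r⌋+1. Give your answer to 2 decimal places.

663.00

n = 21.
P10: r = 3 (integer) → 200.
P90: r = 19 (integer) → 863.
Difference: 863 − 200 = 663.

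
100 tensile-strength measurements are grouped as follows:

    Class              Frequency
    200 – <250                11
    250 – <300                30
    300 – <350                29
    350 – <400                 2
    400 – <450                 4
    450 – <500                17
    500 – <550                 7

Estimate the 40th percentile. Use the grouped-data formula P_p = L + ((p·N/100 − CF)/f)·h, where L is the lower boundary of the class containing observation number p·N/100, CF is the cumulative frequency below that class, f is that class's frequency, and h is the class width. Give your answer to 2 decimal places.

N = 100; target position k = 40/100 · 100 = 40.
Cumulative frequencies: 11, 41, 70, 72, 76, 93, 100.
Observation 40 falls in the class 250 – <300.
L = 250, CF = 11, f = 30, h = 50.
P40 = 250 + ((40 − 11)/30)·50 = 250 + 48.3333 = 298.333.

298.33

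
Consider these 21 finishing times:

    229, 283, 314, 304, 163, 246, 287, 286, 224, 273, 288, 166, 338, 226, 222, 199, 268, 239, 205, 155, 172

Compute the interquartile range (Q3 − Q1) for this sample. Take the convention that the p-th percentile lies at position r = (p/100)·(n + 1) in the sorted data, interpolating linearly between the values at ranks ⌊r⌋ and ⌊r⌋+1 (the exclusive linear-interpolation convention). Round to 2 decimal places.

84.50

Sorted: 155, 163, 166, 172, 199, 205, 222, 224, 226, 229, 239, 246, 268, 273, 283, 286, 287, 288, 304, 314, 338.
n = 21.
P25: r = 5.5; ranks 5–6 are 199, 205; interpolating gives 202.
P75: r = 16.5; ranks 16–17 are 286, 287; interpolating gives 286.5.
Difference: 286.5 − 202 = 84.5.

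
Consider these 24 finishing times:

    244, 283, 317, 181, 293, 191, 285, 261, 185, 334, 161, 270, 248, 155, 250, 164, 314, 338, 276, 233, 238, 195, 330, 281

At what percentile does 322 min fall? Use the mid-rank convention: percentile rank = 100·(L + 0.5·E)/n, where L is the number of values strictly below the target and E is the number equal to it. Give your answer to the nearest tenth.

Sorted: 155, 161, 164, 181, 185, 191, 195, 233, 238, 244, 248, 250, 261, 270, 276, 281, 283, 285, 293, 314, 317, 330, 334, 338.
Count below 322: L = 21; count equal: E = 0; n = 24.
Percentile rank = 100·(21 + 0.5·0)/24 = 100·21/24 = 87.5.

87.5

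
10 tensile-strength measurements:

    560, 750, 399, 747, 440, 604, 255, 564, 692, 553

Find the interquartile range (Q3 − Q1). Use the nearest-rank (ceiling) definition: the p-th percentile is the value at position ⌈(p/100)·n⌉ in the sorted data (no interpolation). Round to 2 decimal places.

Sorted: 255, 399, 440, 553, 560, 564, 604, 692, 747, 750.
n = 10.
P25: rank ⌈25/100·10⌉ = 3 → 440.
P75: rank ⌈75/100·10⌉ = 8 → 692.
Difference: 692 − 440 = 252.

252.00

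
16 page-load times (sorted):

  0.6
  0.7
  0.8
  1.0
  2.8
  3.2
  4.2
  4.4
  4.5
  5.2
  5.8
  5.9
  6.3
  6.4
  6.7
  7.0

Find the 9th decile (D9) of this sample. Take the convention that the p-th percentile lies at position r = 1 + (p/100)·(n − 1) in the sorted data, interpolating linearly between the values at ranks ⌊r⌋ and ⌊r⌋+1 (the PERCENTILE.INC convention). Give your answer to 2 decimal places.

n = 16.
r = 1 + (90/100)·(16 − 1) = 1 + 13.5 = 14.5.
Rank 14 is 6.4 and rank 15 is 6.7.
Interpolate: 6.4 + 0.5·(6.7 − 6.4) = 6.4 + 0.5·0.3 = 6.55.

6.55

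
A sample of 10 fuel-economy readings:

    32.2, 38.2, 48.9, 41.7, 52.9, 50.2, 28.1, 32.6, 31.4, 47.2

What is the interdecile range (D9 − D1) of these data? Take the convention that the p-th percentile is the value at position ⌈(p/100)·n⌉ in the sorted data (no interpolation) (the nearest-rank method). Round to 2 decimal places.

22.10

Sorted: 28.1, 31.4, 32.2, 32.6, 38.2, 41.7, 47.2, 48.9, 50.2, 52.9.
n = 10.
P10: rank ⌈10/100·10⌉ = 1 → 28.1.
P90: rank ⌈90/100·10⌉ = 9 → 50.2.
Difference: 50.2 − 28.1 = 22.1.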